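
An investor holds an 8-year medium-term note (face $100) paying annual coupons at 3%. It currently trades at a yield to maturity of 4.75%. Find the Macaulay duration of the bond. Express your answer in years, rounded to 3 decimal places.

7.172 years

Periodic yield y = 0.0475. Discount each cash flow and weight by its year:
  t   CF        PV=CF/(1+0.0475)^t    t·PV
  1         3.00         2.8640         2.8640
  2         3.00         2.7341         5.4682
  3         3.00         2.6101         7.8303
  4         3.00         2.4918         9.9670
  5         3.00         2.3788        11.8938
  6         3.00         2.2709        13.6254
  7         3.00         2.1679        15.1754
  8       103.00        71.0567       568.4535
  Σ                     88.5742       635.2776
Price P = Σ PV = 88.5742.
Macaulay duration = Σ(t·PV) / P = 635.2776 / 88.5742 = 7.17227 years.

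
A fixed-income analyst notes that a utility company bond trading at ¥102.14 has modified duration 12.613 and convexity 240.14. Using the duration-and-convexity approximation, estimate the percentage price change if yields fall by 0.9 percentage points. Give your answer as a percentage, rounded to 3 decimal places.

+12.324%

Duration effect: -D_mod·Δy = -12.613 × (-0.009) = +0.113517
Convexity effect: ½·C·(Δy)² = 0.5 × 240.14 × (-0.009)² = +0.00972567
ΔP/P ≈ +0.113517 + 0.00972567 = +0.12324267
= +12.324267%.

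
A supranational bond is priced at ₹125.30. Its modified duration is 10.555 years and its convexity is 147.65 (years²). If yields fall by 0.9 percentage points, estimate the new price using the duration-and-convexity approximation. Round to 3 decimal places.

₹137.952

Duration effect: -D_mod·Δy = -10.555 × (-0.009) = +0.094995
Convexity effect: ½·C·(Δy)² = 0.5 × 147.65 × (-0.009)² = +0.005979825
ΔP/P ≈ +0.094995 + 0.005979825 = +0.100974825
New price ≈ 125.30 × (1 + 0.100974825) = 137.9521455725.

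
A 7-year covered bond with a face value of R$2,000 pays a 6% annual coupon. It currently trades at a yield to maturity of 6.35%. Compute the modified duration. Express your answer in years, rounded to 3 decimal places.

Periodic yield y = 0.0635. First find Macaulay duration:
  t   CF        PV=CF/(1+0.0635)^t    t·PV
  1       120.00       112.8350       112.8350
  2       120.00       106.0978       212.1955
  3       120.00        99.7628       299.2885
  4       120.00        93.8061       375.2246
  5       120.00        88.2051       441.0256
  6       120.00        82.9385       497.6311
  7     2,120.00     1,377.7595     9,644.3162
  Σ                  1,961.4048    11,582.5165
P = 1,961.4048; Macaulay duration = 11,582.5165 / 1,961.4048 = 5.90521 years.
Modified duration = D_Mac / (1 + y) = 5.90521 / 1.0635 = 5.55262 years.

5.553 years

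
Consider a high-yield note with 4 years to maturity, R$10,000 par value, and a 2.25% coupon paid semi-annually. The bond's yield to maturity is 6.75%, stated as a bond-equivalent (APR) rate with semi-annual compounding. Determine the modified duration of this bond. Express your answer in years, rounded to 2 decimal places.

3.71 years

Periodic yield y = 0.03375. First find Macaulay duration:
  t   CF        PV=CF/(1+0.03375)^t    t·PV
  1       112.50       108.8271       108.8271
  2       112.50       105.2741       210.5482
  3       112.50       101.8371       305.5113
  4       112.50        98.5123       394.0492
  5       112.50        95.2961       476.4803
  6       112.50        92.1848       553.1089
  7       112.50        89.1752       624.2261
  8    10,112.50     7,754.1528    62,033.2223
  Σ                  8,445.2594    64,705.9732
P = 8,445.2594; Macaulay duration = 64,705.9732 / 8,445.2594 = 7.66181 half-year periods = 3.83091 years.
Modified duration = D_Mac / (1 + y) = 3.83091 / 1.03375 = 3.70583 years.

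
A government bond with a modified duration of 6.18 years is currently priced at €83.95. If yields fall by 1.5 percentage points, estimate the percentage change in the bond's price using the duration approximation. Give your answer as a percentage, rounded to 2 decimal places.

Duration approximation: ΔP/P ≈ -D_mod · Δy = -6.18 × (-0.015) = +0.092700.
As a percentage: +9.2700%.

+9.27%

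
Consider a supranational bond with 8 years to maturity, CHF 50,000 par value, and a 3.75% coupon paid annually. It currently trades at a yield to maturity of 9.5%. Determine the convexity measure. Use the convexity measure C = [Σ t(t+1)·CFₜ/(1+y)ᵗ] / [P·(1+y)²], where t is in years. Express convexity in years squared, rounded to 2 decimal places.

With y = 0.095:
  t   CF        PV=CF/(1+0.095)^t    t·PV        t(t+1)·PV
  1     1,875.00     1,712.3288     1,712.3288       3,424.6575
  2     1,875.00     1,563.7706     3,127.5411       9,382.6234
  3     1,875.00     1,428.1010     4,284.3029      17,137.2117
  4     1,875.00     1,304.2018     5,216.8072      26,084.0360
  5     1,875.00     1,191.0519     5,955.2594      35,731.5562
  6     1,875.00     1,087.7186     6,526.3116      45,684.1814
  7     1,875.00       993.3503     6,953.4523      55,627.6182
  8    51,875.00    25,098.3491   200,786.7931   1,807,081.1376
  Σ                 34,378.8720   234,562.7963   2,000,153.0219
P = 34,378.8720.
Convexity = Σ t(t+1)·PV / [P·(1+y)²] = 2,000,153.0219 / (34,378.8720 × 1.199025) = 48.52252.

48.52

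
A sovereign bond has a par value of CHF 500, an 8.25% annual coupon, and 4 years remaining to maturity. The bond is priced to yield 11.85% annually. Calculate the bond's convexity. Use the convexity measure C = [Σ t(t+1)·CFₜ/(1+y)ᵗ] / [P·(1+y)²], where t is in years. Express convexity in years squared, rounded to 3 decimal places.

13.542

With y = 0.1185:
  t   CF        PV=CF/(1+0.1185)^t    t·PV        t(t+1)·PV
  1        41.25        36.8797        36.8797          73.7595
  2        41.25        32.9725        65.9450         197.8350
  3        41.25        29.4792        88.4377         353.7506
  4       541.25       345.8231     1,383.2923       6,916.4613
  Σ                    445.1545     1,574.5547       7,541.8065
P = 445.1545.
Convexity = Σ t(t+1)·PV / [P·(1+y)²] = 7,541.8065 / (445.1545 × 1.251042) = 13.54231.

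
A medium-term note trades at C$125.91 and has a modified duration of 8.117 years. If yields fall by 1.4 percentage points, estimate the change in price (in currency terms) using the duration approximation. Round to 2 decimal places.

Duration approximation: ΔP/P ≈ -D_mod · Δy = -8.117 × (-0.014) = +0.113638.
ΔP ≈ 125.91 × (+0.113638) = +14.30816058.

+C$14.31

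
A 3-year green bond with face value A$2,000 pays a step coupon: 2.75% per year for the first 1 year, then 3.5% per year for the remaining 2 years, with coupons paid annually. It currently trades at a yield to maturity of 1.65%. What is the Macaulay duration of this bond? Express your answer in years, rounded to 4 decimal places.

Periodic yield y = 0.0165. Discount each cash flow and weight by its year:
  t   CF        PV=CF/(1+0.0165)^t    t·PV
  1        55.00        54.1072        54.1072
  2        70.00        67.7459       135.4919
  3     2,070.00     1,970.8256     5,912.4768
  Σ                  2,092.6788     6,102.0759
Price P = Σ PV = 2,092.6788.
Macaulay duration = Σ(t·PV) / P = 6,102.0759 / 2,092.6788 = 2.91592 years.

2.9159 years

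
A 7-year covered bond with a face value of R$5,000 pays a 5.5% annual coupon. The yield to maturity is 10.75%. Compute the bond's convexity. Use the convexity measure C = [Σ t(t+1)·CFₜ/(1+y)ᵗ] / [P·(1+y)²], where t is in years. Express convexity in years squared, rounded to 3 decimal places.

With y = 0.1075:
  t   CF        PV=CF/(1+0.1075)^t    t·PV        t(t+1)·PV
  1       275.00       248.3070       248.3070         496.6140
  2       275.00       224.2050       448.4099       1,345.2298
  3       275.00       202.4424       607.3272       2,429.3089
  4       275.00       182.7922       731.1690       3,655.8448
  5       275.00       165.0494       825.2471       4,951.4828
  6       275.00       149.0288       894.1730       6,259.2108
  7     5,275.00     2,581.1683    18,068.1780     144,545.4238
  Σ                  3,752.9931    21,822.8112     163,683.1148
P = 3,752.9931.
Convexity = Σ t(t+1)·PV / [P·(1+y)²] = 163,683.1148 / (3,752.9931 × 1.226556) = 35.55811.

35.558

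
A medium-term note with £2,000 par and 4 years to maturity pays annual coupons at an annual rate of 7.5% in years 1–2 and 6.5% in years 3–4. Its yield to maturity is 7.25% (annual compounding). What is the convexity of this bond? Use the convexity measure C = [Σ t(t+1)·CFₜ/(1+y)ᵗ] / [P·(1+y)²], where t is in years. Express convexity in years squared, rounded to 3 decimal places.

15.117

With y = 0.0725:
  t   CF        PV=CF/(1+0.0725)^t    t·PV        t(t+1)·PV
  1       150.00       139.8601       139.8601         279.7203
  2       150.00       130.4057       260.8114         782.4343
  3       130.00       105.3784       316.1351       1,264.5404
  4     2,130.00     1,609.8685     6,439.4740      32,197.3698
  Σ                  1,985.5127     7,156.2806      34,524.0648
P = 1,985.5127.
Convexity = Σ t(t+1)·PV / [P·(1+y)²] = 34,524.0648 / (1,985.5127 × 1.150256) = 15.11662.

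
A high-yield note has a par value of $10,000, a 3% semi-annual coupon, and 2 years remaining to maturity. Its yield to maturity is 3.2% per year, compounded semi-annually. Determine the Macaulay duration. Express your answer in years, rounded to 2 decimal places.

1.96 years

Periodic yield y = 0.016. Discount each cash flow and weight by its period:
  t   CF        PV=CF/(1+0.016)^t    t·PV
  1       150.00       147.6378       147.6378
  2       150.00       145.3128       290.6256
  3       150.00       143.0244       429.0732
  4    10,150.00     9,525.5752    38,102.3008
  Σ                  9,961.5502    38,969.6374
Price P = Σ PV = 9,961.5502.
Macaulay duration = Σ(t·PV) / P = 38,969.6374 / 9,961.5502 = 3.91201 half-year periods.
In years: 3.91201 / 2 = 1.95600 years.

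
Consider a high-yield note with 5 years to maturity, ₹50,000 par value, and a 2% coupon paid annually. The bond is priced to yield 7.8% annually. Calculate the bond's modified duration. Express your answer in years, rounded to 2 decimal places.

Periodic yield y = 0.078. First find Macaulay duration:
  t   CF        PV=CF/(1+0.078)^t    t·PV
  1     1,000.00       927.6438       927.6438
  2     1,000.00       860.5230     1,721.0460
  3     1,000.00       798.2588     2,394.7764
  4     1,000.00       740.4998     2,961.9993
  5    51,000.00    35,032.9228   175,164.6139
  Σ                 38,359.8482   183,170.0794
P = 38,359.8482; Macaulay duration = 183,170.0794 / 38,359.8482 = 4.77505 years.
Modified duration = D_Mac / (1 + y) = 4.77505 / 1.078 = 4.42954 years.

4.43 years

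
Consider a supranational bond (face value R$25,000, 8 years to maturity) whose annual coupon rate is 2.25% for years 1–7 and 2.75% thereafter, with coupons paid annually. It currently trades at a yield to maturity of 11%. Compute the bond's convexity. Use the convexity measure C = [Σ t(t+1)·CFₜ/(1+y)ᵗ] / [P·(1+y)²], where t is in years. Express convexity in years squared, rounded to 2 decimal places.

50.38

With y = 0.11:
  t   CF        PV=CF/(1+0.11)^t    t·PV        t(t+1)·PV
  1       562.50       506.7568       506.7568       1,013.5135
  2       562.50       456.5376       913.0752       2,739.2257
  3       562.50       411.2952     1,233.8855       4,935.5418
  4       562.50       370.5362     1,482.1447       7,410.7235
  5       562.50       333.8164     1,669.0819      10,014.4912
  6       562.50       300.7355     1,804.4128      12,630.8898
  7       562.50       270.9329     1,896.5300      15,172.2399
  8    25,687.50    11,146.4869    89,171.8950     802,547.0549
  Σ                 13,797.0973    98,677.7818     856,463.6803
P = 13,797.0973.
Convexity = Σ t(t+1)·PV / [P·(1+y)²] = 856,463.6803 / (13,797.0973 × 1.232100) = 50.38198.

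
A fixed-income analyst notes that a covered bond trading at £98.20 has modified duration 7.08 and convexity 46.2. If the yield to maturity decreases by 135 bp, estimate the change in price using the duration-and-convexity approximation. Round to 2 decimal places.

Duration effect: -D_mod·Δy = -7.08 × (-0.0135) = +0.095580
Convexity effect: ½·C·(Δy)² = 0.5 × 46.2 × (-0.0135)² = +0.004209975
ΔP/P ≈ +0.095580 + 0.004209975 = +0.099789975
ΔP ≈ 98.20 × (+0.099789975) = +9.799375545.

+£9.80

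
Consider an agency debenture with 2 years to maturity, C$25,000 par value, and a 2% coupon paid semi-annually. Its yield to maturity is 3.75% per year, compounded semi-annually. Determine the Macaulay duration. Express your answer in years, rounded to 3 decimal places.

1.970 years

Periodic yield y = 0.01875. Discount each cash flow and weight by its period:
  t   CF        PV=CF/(1+0.01875)^t    t·PV
  1       250.00       245.3988       245.3988
  2       250.00       240.8822       481.7645
  3       250.00       236.4488       709.3464
  4    25,250.00    23,441.7967    93,767.1869
  Σ                 24,164.5265    95,203.6965
Price P = Σ PV = 24,164.5265.
Macaulay duration = Σ(t·PV) / P = 95,203.6965 / 24,164.5265 = 3.93981 half-year periods.
In years: 3.93981 / 2 = 1.96991 years.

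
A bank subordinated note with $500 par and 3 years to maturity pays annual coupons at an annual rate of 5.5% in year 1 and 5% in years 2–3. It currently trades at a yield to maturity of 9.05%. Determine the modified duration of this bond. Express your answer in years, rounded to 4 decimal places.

Periodic yield y = 0.0905. First find Macaulay duration:
  t   CF        PV=CF/(1+0.0905)^t    t·PV
  1        27.50        25.2178        25.2178
  2        25.00        21.0227        42.0454
  3       525.00       404.8390     1,214.5169
  Σ                    451.0795     1,281.7801
P = 451.0795; Macaulay duration = 1,281.7801 / 451.0795 = 2.84158 years.
Modified duration = D_Mac / (1 + y) = 2.84158 / 1.0905 = 2.60576 years.

2.6058 years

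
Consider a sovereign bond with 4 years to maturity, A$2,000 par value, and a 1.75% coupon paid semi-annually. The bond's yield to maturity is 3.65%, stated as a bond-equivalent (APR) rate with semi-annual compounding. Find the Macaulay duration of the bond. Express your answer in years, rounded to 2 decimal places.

Periodic yield y = 0.01825. Discount each cash flow and weight by its period:
  t   CF        PV=CF/(1+0.01825)^t    t·PV
  1        17.50        17.1863        17.1863
  2        17.50        16.8783        33.7566
  3        17.50        16.5758        49.7274
  4        17.50        16.2787        65.1149
  5        17.50        15.9870        79.9348
  6        17.50        15.7004        94.2026
  7        17.50        15.4190       107.9332
  8     2,017.50     1,745.7345    13,965.8760
  Σ                  1,859.7601    14,413.7319
Price P = Σ PV = 1,859.7601.
Macaulay duration = Σ(t·PV) / P = 14,413.7319 / 1,859.7601 = 7.75032 half-year periods.
In years: 7.75032 / 2 = 3.87516 years.

3.88 years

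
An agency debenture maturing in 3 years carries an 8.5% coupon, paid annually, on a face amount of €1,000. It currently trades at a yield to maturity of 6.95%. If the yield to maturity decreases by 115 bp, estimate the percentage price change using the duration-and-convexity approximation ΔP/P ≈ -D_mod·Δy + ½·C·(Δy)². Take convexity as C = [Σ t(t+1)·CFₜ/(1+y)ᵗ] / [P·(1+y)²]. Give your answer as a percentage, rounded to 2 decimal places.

With y = 0.0695:
  t   CF        PV=CF/(1+0.0695)^t    t·PV        t(t+1)·PV
  1        85.00        79.4764        79.4764         158.9528
  2        85.00        74.3117       148.6235         445.8704
  3     1,085.00       886.9260     2,660.7779      10,643.1116
  Σ                  1,040.7141     2,888.8778      11,247.9348
P = 1,040.7141; D_Mac = 2.77586 yrs; D_mod = 2.59548 yrs; C = 9.44887.
Duration effect: -2.59548 × (-0.0115) = +0.029848
Convexity effect: 0.5 × 9.44887 × (-0.0115)² = +0.0006248
ΔP/P ≈ +0.029848 + 0.0006248 = +0.030473 = +3.0473%.

+3.05%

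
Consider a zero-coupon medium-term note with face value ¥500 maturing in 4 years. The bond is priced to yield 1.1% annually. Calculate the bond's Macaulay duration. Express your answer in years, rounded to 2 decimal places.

4.00 years

A zero-coupon bond has a single cash flow at maturity, so its Macaulay duration equals its maturity: 4 years.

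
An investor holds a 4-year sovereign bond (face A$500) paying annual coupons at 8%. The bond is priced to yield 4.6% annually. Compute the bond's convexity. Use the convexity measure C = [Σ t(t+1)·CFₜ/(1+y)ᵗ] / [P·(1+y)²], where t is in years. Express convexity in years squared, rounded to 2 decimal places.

15.87

With y = 0.046:
  t   CF        PV=CF/(1+0.046)^t    t·PV        t(t+1)·PV
  1        40.00        38.2409        38.2409          76.4818
  2        40.00        36.5592        73.1184         219.3552
  3        40.00        34.9514       104.8543         419.4171
  4       540.00       451.0940     1,804.3759       9,021.8794
  Σ                    560.8455     2,020.5895       9,737.1336
P = 560.8455.
Convexity = Σ t(t+1)·PV / [P·(1+y)²] = 9,737.1336 / (560.8455 × 1.094116) = 15.86808.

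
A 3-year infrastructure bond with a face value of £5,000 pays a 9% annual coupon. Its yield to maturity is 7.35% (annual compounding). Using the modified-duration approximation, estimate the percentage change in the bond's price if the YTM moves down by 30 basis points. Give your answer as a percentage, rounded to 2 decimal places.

Periodic yield y = 0.0735. Modified duration first:
  t   CF        PV=CF/(1+0.0735)^t    t·PV
  1       450.00       419.1896       419.1896
  2       450.00       390.4887       780.9773
  3     5,450.00     4,405.4508    13,216.3524
  Σ                  5,215.1290    14,416.5193
P = 5,215.1290; D_Mac = 2.76436 yrs; D_mod = 2.76436/(1+0.0735) = 2.57510 yrs.
ΔP/P ≈ -D_mod · Δy = -2.57510 × (-0.003) = +0.007725 = +0.7725%.

+0.77%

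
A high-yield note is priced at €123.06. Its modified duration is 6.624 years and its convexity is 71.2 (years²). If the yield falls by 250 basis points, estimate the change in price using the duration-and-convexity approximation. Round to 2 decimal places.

Duration effect: -D_mod·Δy = -6.624 × (-0.025) = +0.165600
Convexity effect: ½·C·(Δy)² = 0.5 × 71.2 × (-0.025)² = +0.0222500
ΔP/P ≈ +0.165600 + 0.0222500 = +0.187850
ΔP ≈ 123.06 × (+0.187850) = +23.116821.

+€23.12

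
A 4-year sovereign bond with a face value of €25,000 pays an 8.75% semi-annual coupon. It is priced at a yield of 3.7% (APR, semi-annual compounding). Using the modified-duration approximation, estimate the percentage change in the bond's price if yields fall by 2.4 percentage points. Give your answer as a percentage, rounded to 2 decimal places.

Periodic yield y = 0.0185. Modified duration first:
  t   CF        PV=CF/(1+0.0185)^t    t·PV
  1     1,093.75     1,073.8832     1,073.8832
  2     1,093.75     1,054.3772     2,108.7544
  3     1,093.75     1,035.2255     3,105.6765
  4     1,093.75     1,016.4217     4,065.6868
  5     1,093.75       997.9595     4,989.7973
  6     1,093.75       979.8326     5,878.9953
  7     1,093.75       962.0349     6,734.2444
  8    26,093.75    22,534.5158   180,276.1263
  Σ                 29,654.2503   208,233.1642
P = 29,654.2503; D_Mac = 7.02203 half-year periods = 3.51102 yrs; D_mod = 3.51102/(1+0.0185) = 3.44724 yrs.
ΔP/P ≈ -D_mod · Δy = -3.44724 × (-0.024) = +0.082734 = +8.2734%.

+8.27%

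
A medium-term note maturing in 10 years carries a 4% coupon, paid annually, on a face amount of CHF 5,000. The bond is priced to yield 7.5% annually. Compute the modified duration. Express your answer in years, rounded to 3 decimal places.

7.591 years

Periodic yield y = 0.075. First find Macaulay duration:
  t   CF        PV=CF/(1+0.075)^t    t·PV
  1       200.00       186.0465       186.0465
  2       200.00       173.0665       346.1330
  3       200.00       160.9921       482.9763
  4       200.00       149.7601       599.0404
  5       200.00       139.3117       696.5586
  6       200.00       129.5923       777.5538
  7       200.00       120.5510       843.8569
  8       200.00       112.1404       897.1236
  9       200.00       104.3167       938.8503
  10    5,200.00     2,523.0084    25,230.0843
  Σ                  3,798.7858    30,998.2237
P = 3,798.7858; Macaulay duration = 30,998.2237 / 3,798.7858 = 8.16003 years.
Modified duration = D_Mac / (1 + y) = 8.16003 / 1.075 = 7.59073 years.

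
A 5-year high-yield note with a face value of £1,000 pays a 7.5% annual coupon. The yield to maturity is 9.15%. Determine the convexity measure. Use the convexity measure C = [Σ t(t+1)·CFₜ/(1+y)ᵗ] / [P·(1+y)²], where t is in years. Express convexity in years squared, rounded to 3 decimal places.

With y = 0.0915:
  t   CF        PV=CF/(1+0.0915)^t    t·PV        t(t+1)·PV
  1        75.00        68.7128        68.7128         137.4256
  2        75.00        62.9526       125.9052         377.7157
  3        75.00        57.6753       173.0260         692.1039
  4        75.00        52.8404       211.3617       1,056.8085
  5     1,075.00       693.8886     3,469.4431      20,816.6586
  Σ                    936.0698     4,048.4488      23,080.7122
P = 936.0698.
Convexity = Σ t(t+1)·PV / [P·(1+y)²] = 23,080.7122 / (936.0698 × 1.191372) = 20.69634.

20.696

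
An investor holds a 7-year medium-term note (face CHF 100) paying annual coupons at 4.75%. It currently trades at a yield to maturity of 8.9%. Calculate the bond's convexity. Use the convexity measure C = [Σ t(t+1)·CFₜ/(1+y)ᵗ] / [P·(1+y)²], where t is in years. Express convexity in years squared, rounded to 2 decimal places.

38.26

With y = 0.089:
  t   CF        PV=CF/(1+0.089)^t    t·PV        t(t+1)·PV
  1         4.75         4.3618         4.3618           8.7236
  2         4.75         4.0053         8.0107          24.0320
  3         4.75         3.6780        11.0340          44.1358
  4         4.75         3.3774        13.5096          67.5479
  5         4.75         3.1014        15.5069          93.0412
  6         4.75         2.8479        17.0875         119.6122
  7       104.75        57.6712       403.6983       3,229.5863
  Σ                     79.0430       473.2086       3,586.6791
P = 79.0430.
Convexity = Σ t(t+1)·PV / [P·(1+y)²] = 3,586.6791 / (79.0430 × 1.185921) = 38.26251.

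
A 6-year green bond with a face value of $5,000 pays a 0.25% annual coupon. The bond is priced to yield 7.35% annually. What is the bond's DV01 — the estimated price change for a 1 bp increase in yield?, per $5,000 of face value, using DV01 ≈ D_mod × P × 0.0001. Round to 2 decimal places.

Periodic yield y = 0.0735.
  t   CF        PV=CF/(1+0.0735)^t    t·PV
  1        12.50        11.6442        11.6442
  2        12.50        10.8469        21.6938
  3        12.50        10.1042        30.3127
  4        12.50         9.4124        37.6497
  5        12.50         8.7680        43.8399
  6     5,012.50     3,275.2322    19,651.3931
  Σ                  3,326.0079    19,796.5335
P = 3,326.0079; D_Mac = 5.95204 yrs; D_mod = 5.54452 yrs.
DV01 ≈ 5.54452 × 3,326.0079 × 0.0001 = 1.844111.

$1.84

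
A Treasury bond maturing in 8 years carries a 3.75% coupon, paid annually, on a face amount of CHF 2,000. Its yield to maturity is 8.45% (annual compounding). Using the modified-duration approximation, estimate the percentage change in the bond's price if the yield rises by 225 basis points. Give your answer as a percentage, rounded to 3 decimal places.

Periodic yield y = 0.0845. Modified duration first:
  t   CF        PV=CF/(1+0.0845)^t    t·PV
  1        75.00        69.1563        69.1563
  2        75.00        63.7679       127.5358
  3        75.00        58.7994       176.3981
  4        75.00        54.2179       216.8718
  5        75.00        49.9935       249.9675
  6        75.00        46.0982       276.5892
  7        75.00        42.5064       297.5448
  8     2,075.00     1,084.3804     8,675.0430
  Σ                  1,468.9200    10,089.1064
P = 1,468.9200; D_Mac = 6.86838 yrs; D_mod = 6.86838/(1+0.0845) = 6.33323 yrs.
ΔP/P ≈ -D_mod · Δy = -6.33323 × (+0.0225) = -0.142498 = -14.2498%.

-14.250%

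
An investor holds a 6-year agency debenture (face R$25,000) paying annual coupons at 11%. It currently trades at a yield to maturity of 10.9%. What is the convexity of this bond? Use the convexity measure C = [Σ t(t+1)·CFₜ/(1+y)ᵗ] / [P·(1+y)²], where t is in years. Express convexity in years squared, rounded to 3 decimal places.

24.439

With y = 0.109:
  t   CF        PV=CF/(1+0.109)^t    t·PV        t(t+1)·PV
  1     2,750.00     2,479.7115     2,479.7115       4,959.4229
  2     2,750.00     2,235.9887     4,471.9774      13,415.9321
  3     2,750.00     2,016.2206     6,048.6619      24,194.6476
  4     2,750.00     1,818.0529     7,272.2115      36,361.0575
  5     2,750.00     1,639.3624     8,196.8119      49,180.8712
  6    27,750.00    14,916.7328    89,500.3968     626,502.7779
  Σ                 25,106.0688   117,969.7709     754,614.7092
P = 25,106.0688.
Convexity = Σ t(t+1)·PV / [P·(1+y)²] = 754,614.7092 / (25,106.0688 × 1.229881) = 24.43900.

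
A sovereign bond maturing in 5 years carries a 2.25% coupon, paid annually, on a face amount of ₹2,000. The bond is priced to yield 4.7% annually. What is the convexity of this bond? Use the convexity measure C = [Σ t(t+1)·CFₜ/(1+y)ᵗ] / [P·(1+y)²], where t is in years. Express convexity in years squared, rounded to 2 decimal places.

With y = 0.047:
  t   CF        PV=CF/(1+0.047)^t    t·PV        t(t+1)·PV
  1        45.00        42.9799        42.9799          85.9599
  2        45.00        41.0506        82.1011         246.3034
  3        45.00        39.2078       117.6234         470.4936
  4        45.00        37.4478       149.7910         748.9551
  5     2,045.00     1,625.3987     8,126.9934      48,761.9605
  Σ                  1,786.0847     8,519.4889      50,313.6725
P = 1,786.0847.
Convexity = Σ t(t+1)·PV / [P·(1+y)²] = 50,313.6725 / (1,786.0847 × 1.096209) = 25.69748.

25.70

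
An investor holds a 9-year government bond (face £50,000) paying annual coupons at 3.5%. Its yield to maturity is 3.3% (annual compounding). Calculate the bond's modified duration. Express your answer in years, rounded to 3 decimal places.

7.632 years

Periodic yield y = 0.033. First find Macaulay duration:
  t   CF        PV=CF/(1+0.033)^t    t·PV
  1     1,750.00     1,694.0949     1,694.0949
  2     1,750.00     1,639.9757     3,279.9513
  3     1,750.00     1,587.5854     4,762.7561
  4     1,750.00     1,536.8687     6,147.4748
  5     1,750.00     1,487.7722     7,438.8610
  6     1,750.00     1,440.2441     8,641.4649
  7     1,750.00     1,394.2344     9,759.6409
  8     1,750.00     1,349.6945    10,797.5560
  9    51,750.00    38,637.3614   347,736.2528
  Σ                 50,767.8313   400,258.0526
P = 50,767.8313; Macaulay duration = 400,258.0526 / 50,767.8313 = 7.88409 years.
Modified duration = D_Mac / (1 + y) = 7.88409 / 1.033 = 7.63222 years.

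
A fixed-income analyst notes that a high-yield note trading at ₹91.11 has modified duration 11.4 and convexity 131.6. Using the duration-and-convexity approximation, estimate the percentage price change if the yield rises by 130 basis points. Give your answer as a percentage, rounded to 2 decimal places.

-13.71%

Duration effect: -D_mod·Δy = -11.4 × (+0.013) = -0.148200
Convexity effect: ½·C·(Δy)² = 0.5 × 131.6 × (0.013)² = +0.0111202
ΔP/P ≈ -0.148200 + 0.0111202 = -0.1370798
= -13.70798%.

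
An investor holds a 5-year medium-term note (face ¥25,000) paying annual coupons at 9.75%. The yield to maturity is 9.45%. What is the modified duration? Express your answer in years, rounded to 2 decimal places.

3.83 years

Periodic yield y = 0.0945. First find Macaulay duration:
  t   CF        PV=CF/(1+0.0945)^t    t·PV
  1     2,437.50     2,227.0443     2,227.0443
  2     2,437.50     2,034.7595     4,069.5191
  3     2,437.50     1,859.0768     5,577.2303
  4     2,437.50     1,698.5626     6,794.2505
  5    27,437.50    17,468.9060    87,344.5300
  Σ                 25,288.3492   106,012.5742
P = 25,288.3492; Macaulay duration = 106,012.5742 / 25,288.3492 = 4.19215 years.
Modified duration = D_Mac / (1 + y) = 4.19215 / 1.0945 = 3.83020 years.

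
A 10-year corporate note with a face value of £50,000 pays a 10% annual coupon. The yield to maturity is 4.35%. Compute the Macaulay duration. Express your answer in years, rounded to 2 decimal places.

7.33 years

Periodic yield y = 0.0435. Discount each cash flow and weight by its year:
  t   CF        PV=CF/(1+0.0435)^t    t·PV
  1     5,000.00     4,791.5668     4,791.5668
  2     5,000.00     4,591.8226     9,183.6451
  3     5,000.00     4,400.4049    13,201.2148
  4     5,000.00     4,216.9669    16,867.8675
  5     5,000.00     4,041.1757    20,205.8787
  6     5,000.00     3,872.7127    23,236.2764
  7     5,000.00     3,711.2724    25,978.9067
  8     5,000.00     3,556.5619    28,452.4956
  9     5,000.00     3,408.3009    30,674.7077
  10   55,000.00    35,928.4230   359,284.2302
  Σ                 72,519.2079   531,876.7897
Price P = Σ PV = 72,519.2079.
Macaulay duration = Σ(t·PV) / P = 531,876.7897 / 72,519.2079 = 7.33429 years.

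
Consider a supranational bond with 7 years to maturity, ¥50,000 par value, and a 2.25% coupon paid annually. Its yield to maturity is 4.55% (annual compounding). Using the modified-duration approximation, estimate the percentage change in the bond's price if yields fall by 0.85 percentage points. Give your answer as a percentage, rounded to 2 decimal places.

Periodic yield y = 0.0455. Modified duration first:
  t   CF        PV=CF/(1+0.0455)^t    t·PV
  1     1,125.00     1,076.0402     1,076.0402
  2     1,125.00     1,029.2111     2,058.4221
  3     1,125.00       984.4200     2,953.2599
  4     1,125.00       941.5782     3,766.3126
  5     1,125.00       900.6008     4,503.0041
  6     1,125.00       861.4068     5,168.4408
  7    51,125.00    37,442.5192   262,097.6343
  Σ                 43,235.7762   281,623.1140
P = 43,235.7762; D_Mac = 6.51366 yrs; D_mod = 6.51366/(1+0.0455) = 6.23019 yrs.
ΔP/P ≈ -D_mod · Δy = -6.23019 × (-0.0085) = +0.052957 = +5.2957%.

+5.30%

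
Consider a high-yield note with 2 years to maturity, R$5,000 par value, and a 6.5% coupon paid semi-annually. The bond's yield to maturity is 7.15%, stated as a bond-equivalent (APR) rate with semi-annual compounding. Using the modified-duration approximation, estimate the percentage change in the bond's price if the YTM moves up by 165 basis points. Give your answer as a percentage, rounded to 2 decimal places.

Periodic yield y = 0.03575. Modified duration first:
  t   CF        PV=CF/(1+0.03575)^t    t·PV
  1       162.50       156.8911       156.8911
  2       162.50       151.4759       302.9518
  3       162.50       146.2475       438.7426
  4     5,162.50     4,485.8040    17,943.2161
  Σ                  4,940.4186    18,841.8016
P = 4,940.4186; D_Mac = 3.81381 half-year periods = 1.90690 yrs; D_mod = 1.90690/(1+0.03575) = 1.84108 yrs.
ΔP/P ≈ -D_mod · Δy = -1.84108 × (+0.0165) = -0.030378 = -3.0378%.

-3.04%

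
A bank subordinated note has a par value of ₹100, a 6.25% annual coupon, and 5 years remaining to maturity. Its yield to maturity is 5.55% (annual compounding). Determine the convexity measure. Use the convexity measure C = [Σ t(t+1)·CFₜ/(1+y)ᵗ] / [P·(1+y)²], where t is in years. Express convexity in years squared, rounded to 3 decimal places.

With y = 0.0555:
  t   CF        PV=CF/(1+0.0555)^t    t·PV        t(t+1)·PV
  1         6.25         5.9214         5.9214          11.8427
  2         6.25         5.6100        11.2200          33.6601
  3         6.25         5.3150        15.9451          63.7803
  4         6.25         5.0356        20.1422         100.7110
  5       106.25        81.1032       405.5158       2,433.0947
  Σ                    102.9851       458.7444       2,643.0888
P = 102.9851.
Convexity = Σ t(t+1)·PV / [P·(1+y)²] = 2,643.0888 / (102.9851 × 1.114080) = 23.03673.

23.037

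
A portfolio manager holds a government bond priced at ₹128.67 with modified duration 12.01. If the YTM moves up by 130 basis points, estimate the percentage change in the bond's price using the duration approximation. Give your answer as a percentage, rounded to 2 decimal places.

Duration approximation: ΔP/P ≈ -D_mod · Δy = -12.01 × (+0.013) = -0.156130.
As a percentage: -15.6130%.

-15.61%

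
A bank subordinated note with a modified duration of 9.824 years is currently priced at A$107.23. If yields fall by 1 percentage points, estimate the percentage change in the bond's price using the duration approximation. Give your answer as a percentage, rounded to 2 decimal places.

+9.82%

Duration approximation: ΔP/P ≈ -D_mod · Δy = -9.824 × (-0.01) = +0.098240.
As a percentage: +9.8240%.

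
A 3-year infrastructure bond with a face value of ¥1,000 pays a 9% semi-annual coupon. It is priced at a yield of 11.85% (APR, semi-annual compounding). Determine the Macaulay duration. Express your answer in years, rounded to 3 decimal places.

Periodic yield y = 0.05925. Discount each cash flow and weight by its period:
  t   CF        PV=CF/(1+0.05925)^t    t·PV
  1        45.00        42.4829        42.4829
  2        45.00        40.1066        80.2131
  3        45.00        37.8632       113.5895
  4        45.00        35.7453       142.9811
  5        45.00        33.7458       168.7292
  6     1,045.00       739.8190     4,438.9137
  Σ                    929.7627     4,986.9096
Price P = Σ PV = 929.7627.
Macaulay duration = Σ(t·PV) / P = 4,986.9096 / 929.7627 = 5.36364 half-year periods.
In years: 5.36364 / 2 = 2.68182 years.

2.682 years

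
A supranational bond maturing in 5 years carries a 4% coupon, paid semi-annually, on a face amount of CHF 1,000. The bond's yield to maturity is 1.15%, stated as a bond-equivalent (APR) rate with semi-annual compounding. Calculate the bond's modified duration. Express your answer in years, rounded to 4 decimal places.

4.5864 years

Periodic yield y = 0.00575. First find Macaulay duration:
  t   CF        PV=CF/(1+0.00575)^t    t·PV
  1        20.00        19.8857        19.8857
  2        20.00        19.7720        39.5439
  3        20.00        19.6589        58.9768
  4        20.00        19.5465        78.1861
  5        20.00        19.4348        97.1739
  6        20.00        19.3237       115.9421
  7        20.00        19.2132       134.4924
  8        20.00        19.1034       152.8268
  9        20.00        18.9941       170.9473
  10    1,020.00       963.1629     9,631.6293
  Σ                  1,138.0952    10,499.6043
P = 1,138.0952; Macaulay duration = 10,499.6043 / 1,138.0952 = 9.22559 half-year periods = 4.61280 years.
Modified duration = D_Mac / (1 + y) = 4.61280 / 1.00575 = 4.58643 years.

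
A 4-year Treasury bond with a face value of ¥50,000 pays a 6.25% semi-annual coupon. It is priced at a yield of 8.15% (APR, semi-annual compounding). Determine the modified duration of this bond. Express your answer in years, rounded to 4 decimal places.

Periodic yield y = 0.04075. First find Macaulay duration:
  t   CF        PV=CF/(1+0.04075)^t    t·PV
  1     1,562.50     1,501.3212     1,501.3212
  2     1,562.50     1,442.5377     2,885.0755
  3     1,562.50     1,386.0560     4,158.1679
  4     1,562.50     1,331.7857     5,327.1428
  5     1,562.50     1,279.6404     6,398.2018
  6     1,562.50     1,229.5367     7,377.2204
  7     1,562.50     1,181.3949     8,269.7643
  8    51,562.50    37,459.5546   299,676.4369
  Σ                 46,811.8272   335,593.3307
P = 46,811.8272; Macaulay duration = 335,593.3307 / 46,811.8272 = 7.16899 half-year periods = 3.58449 years.
Modified duration = D_Mac / (1 + y) = 3.58449 / 1.04075 = 3.44414 years.

3.4441 years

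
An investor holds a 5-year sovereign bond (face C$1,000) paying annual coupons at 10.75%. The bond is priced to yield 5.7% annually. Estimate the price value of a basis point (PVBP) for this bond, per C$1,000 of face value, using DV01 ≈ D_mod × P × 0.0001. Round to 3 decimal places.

C$0.483

Periodic yield y = 0.057.
  t   CF        PV=CF/(1+0.057)^t    t·PV
  1       107.50       101.7029       101.7029
  2       107.50        96.2185       192.4370
  3       107.50        91.0298       273.0893
  4       107.50        86.1209       344.4836
  5     1,107.50       839.3997     4,196.9984
  Σ                  1,214.4718     5,108.7112
P = 1,214.4718; D_Mac = 4.20653 yrs; D_mod = 3.97969 yrs.
DV01 ≈ 3.97969 × 1,214.4718 × 0.0001 = 0.483322.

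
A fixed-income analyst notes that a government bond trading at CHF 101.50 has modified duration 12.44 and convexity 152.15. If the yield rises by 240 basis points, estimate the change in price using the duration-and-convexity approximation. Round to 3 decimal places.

Duration effect: -D_mod·Δy = -12.44 × (+0.024) = -0.298560
Convexity effect: ½·C·(Δy)² = 0.5 × 152.15 × (0.024)² = +0.0438192
ΔP/P ≈ -0.298560 + 0.0438192 = -0.2547408
ΔP ≈ 101.50 × (-0.2547408) = -25.8561912.

-CHF 25.856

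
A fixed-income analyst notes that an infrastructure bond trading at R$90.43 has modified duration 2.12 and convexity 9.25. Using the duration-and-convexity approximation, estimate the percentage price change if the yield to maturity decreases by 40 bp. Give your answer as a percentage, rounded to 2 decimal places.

Duration effect: -D_mod·Δy = -2.12 × (-0.004) = +0.008480
Convexity effect: ½·C·(Δy)² = 0.5 × 9.25 × (-0.004)² = +0.0000740
ΔP/P ≈ +0.008480 + 0.0000740 = +0.008554
= +0.8554%.

+0.86%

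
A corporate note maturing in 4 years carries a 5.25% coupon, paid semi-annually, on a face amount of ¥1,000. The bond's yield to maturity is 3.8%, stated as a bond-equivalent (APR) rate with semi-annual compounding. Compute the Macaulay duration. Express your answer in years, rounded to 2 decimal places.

3.67 years

Periodic yield y = 0.019. Discount each cash flow and weight by its period:
  t   CF        PV=CF/(1+0.019)^t    t·PV
  1        26.25        25.7605        25.7605
  2        26.25        25.2802        50.5605
  3        26.25        24.8089        74.4266
  4        26.25        24.3463        97.3851
  5        26.25        23.8923       119.4616
  6        26.25        23.4468       140.6810
  7        26.25        23.0097       161.0676
  8     1,026.25       882.7947     7,062.3573
  Σ                  1,053.3394     7,731.7001
Price P = Σ PV = 1,053.3394.
Macaulay duration = Σ(t·PV) / P = 7,731.7001 / 1,053.3394 = 7.34018 half-year periods.
In years: 7.34018 / 2 = 3.67009 years.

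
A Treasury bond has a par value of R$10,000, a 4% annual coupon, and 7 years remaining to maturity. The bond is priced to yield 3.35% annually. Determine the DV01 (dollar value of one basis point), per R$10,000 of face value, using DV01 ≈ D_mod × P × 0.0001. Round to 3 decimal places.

Periodic yield y = 0.0335.
  t   CF        PV=CF/(1+0.0335)^t    t·PV
  1       400.00       387.0343       387.0343
  2       400.00       374.4890       748.9779
  3       400.00       362.3502     1,087.0507
  4       400.00       350.6050     1,402.4199
  5       400.00       339.2404     1,696.2021
  6       400.00       328.2442     1,969.4654
  7    10,400.00     8,257.7166    57,804.0160
  Σ                 10,399.6797    65,095.1664
P = 10,399.6797; D_Mac = 6.25934 yrs; D_mod = 6.05645 yrs.
DV01 ≈ 6.05645 × 10,399.6797 × 0.0001 = 6.298516.

R$6.299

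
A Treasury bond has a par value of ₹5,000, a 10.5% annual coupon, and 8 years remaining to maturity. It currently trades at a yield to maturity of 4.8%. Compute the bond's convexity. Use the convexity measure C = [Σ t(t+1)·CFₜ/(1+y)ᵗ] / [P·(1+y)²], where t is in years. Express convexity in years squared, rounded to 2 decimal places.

With y = 0.048:
  t   CF        PV=CF/(1+0.048)^t    t·PV        t(t+1)·PV
  1       525.00       500.9542       500.9542       1,001.9084
  2       525.00       478.0097       956.0195       2,868.0584
  3       525.00       456.1162     1,368.3485       5,473.3939
  4       525.00       435.2253     1,740.9014       8,704.5068
  5       525.00       415.2914     2,076.4568      12,458.7406
  6       525.00       396.2704     2,377.6223      16,643.3558
  7       525.00       378.1206     2,646.8441      21,174.7529
  8     5,525.00     3,797.0125    30,376.0996     273,384.8964
  Σ                  6,857.0002    42,043.2462     341,709.6133
P = 6,857.0002.
Convexity = Σ t(t+1)·PV / [P·(1+y)²] = 341,709.6133 / (6,857.0002 × 1.098304) = 45.37331.

45.37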